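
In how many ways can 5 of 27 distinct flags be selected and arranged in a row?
P(27,5) = 27!/(27-5)! = 9687600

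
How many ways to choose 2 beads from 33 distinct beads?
C(33,2) = 33!/(2!×31!) = 528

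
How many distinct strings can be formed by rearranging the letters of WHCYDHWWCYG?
11! / (1! × 1! × 3! × 2! × 2! × 2!) = 831600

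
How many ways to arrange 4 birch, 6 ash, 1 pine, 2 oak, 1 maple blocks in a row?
14! / (4! × 6! × 1! × 2! × 1!) = 2522520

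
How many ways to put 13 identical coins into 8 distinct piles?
C(13+8-1, 8-1) = C(20, 7) = 77520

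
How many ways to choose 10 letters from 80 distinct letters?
C(80,10) = 80!/(10!×70!) = 1646492110120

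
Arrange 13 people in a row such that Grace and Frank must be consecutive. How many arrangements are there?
Treat the 2 as one block: (13-2+1)! × 2! = 479001600 × 2 = 958003200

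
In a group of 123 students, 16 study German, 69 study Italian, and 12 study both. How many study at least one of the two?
|A∪B| = |A| + |B| - |A∩B| = 16 + 69 - 12 = 73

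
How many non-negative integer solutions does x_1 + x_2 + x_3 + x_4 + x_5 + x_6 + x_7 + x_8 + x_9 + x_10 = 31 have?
C(31+10-1, 10-1) = C(40, 9) = 273438880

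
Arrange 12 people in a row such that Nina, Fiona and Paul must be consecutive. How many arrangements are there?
Treat the 3 as one block: (12-3+1)! × 3! = 3628800 × 6 = 21772800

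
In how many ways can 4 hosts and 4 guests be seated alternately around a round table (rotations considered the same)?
Fix one of the hosts: (4-1)! ways for the remaining hosts, × 4! ways for the guests = 6 × 24 = 144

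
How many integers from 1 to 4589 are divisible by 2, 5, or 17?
⌊4589/2⌋+⌊4589/5⌋+⌊4589/17⌋ - ⌊4589/10⌋-⌊4589/34⌋-⌊4589/85⌋ + ⌊4589/170⌋ = 2294+917+269 - 458-134-53 + 26 = 2861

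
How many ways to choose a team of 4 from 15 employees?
C(15,4) = 15!/(4!×11!) = 1365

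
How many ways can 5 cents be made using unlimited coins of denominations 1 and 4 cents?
Coefficient of x^5 in 1/(1-x^1) · 1/(1-x^4). Use j coins of 4 for j = 0..⌊5/4⌋ = 1, the rest in 1s: 1 + 1 = 2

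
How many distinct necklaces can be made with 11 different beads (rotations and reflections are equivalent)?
(11-1)!/2 = 3628800/2 = 1814400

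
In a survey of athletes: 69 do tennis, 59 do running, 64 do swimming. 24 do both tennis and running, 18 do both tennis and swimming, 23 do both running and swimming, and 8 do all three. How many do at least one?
|A∪B∪C| = 69+59+64-24-18-23+8 = 135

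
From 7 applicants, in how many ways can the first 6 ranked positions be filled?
P(7,6) = 7!/(7-6)! = 5040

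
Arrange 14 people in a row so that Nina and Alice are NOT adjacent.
Total - adjacent = 14! - (14-1)!×2 = 87178291200 - 12454041600 = 74724249600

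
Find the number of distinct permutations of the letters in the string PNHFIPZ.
7! / (1! × 1! × 1! × 2! × 1! × 1!) = 2520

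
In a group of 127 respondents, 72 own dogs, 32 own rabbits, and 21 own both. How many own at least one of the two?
|A∪B| = |A| + |B| - |A∩B| = 72 + 32 - 21 = 83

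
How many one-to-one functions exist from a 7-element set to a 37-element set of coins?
P(37,7) = 37!/(37-7)! = 51889178880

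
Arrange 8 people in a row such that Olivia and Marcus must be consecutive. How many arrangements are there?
Treat the 2 as one block: (8-2+1)! × 2! = 5040 × 2 = 10080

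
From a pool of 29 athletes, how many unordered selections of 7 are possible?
C(29,7) = 29!/(7!×22!) = 1560780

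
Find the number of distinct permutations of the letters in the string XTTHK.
5! / (1! × 1! × 2! × 1!) = 60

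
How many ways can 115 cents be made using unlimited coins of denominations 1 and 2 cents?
Coefficient of x^115 in 1/(1-x^1) · 1/(1-x^2). Use j coins of 2 for j = 0..⌊115/2⌋ = 57, the rest in 1s: 57 + 1 = 58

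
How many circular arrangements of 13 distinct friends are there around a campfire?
Circular: fix one position, arrange the rest. (13-1)! = 479001600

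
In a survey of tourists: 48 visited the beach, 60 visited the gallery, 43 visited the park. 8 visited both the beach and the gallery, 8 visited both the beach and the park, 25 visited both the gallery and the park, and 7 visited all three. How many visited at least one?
|A∪B∪C| = 48+60+43-8-8-25+7 = 117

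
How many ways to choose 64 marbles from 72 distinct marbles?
C(72,64) = 72!/(64!×8!) = 11969016345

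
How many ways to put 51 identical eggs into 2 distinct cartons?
C(51+2-1, 2-1) = C(52, 1) = 52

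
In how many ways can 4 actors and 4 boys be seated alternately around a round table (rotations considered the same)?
Fix one of the actors: (4-1)! ways for the remaining actors, × 4! ways for the boys = 6 × 24 = 144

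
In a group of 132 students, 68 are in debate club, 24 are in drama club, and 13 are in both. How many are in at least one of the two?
|A∪B| = |A| + |B| - |A∩B| = 68 + 24 - 13 = 79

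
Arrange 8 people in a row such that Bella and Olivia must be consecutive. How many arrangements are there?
Treat the 2 as one block: (8-2+1)! × 2! = 5040 × 2 = 10080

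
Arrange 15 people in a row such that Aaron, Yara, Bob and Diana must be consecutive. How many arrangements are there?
Treat the 4 as one block: (15-4+1)! × 4! = 479001600 × 24 = 11496038400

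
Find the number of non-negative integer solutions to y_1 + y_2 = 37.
C(37+2-1, 2-1) = C(38, 1) = 38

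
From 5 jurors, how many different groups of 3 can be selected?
C(5,3) = 5!/(3!×2!) = 10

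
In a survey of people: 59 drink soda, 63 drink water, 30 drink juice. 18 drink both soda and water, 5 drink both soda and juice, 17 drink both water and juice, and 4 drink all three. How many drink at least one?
|A∪B∪C| = 59+63+30-18-5-17+4 = 116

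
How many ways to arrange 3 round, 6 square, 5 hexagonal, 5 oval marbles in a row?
19! / (3! × 6! × 5! × 5!) = 1955457504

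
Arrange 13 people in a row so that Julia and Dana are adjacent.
Treat as block: (13-1)! × 2! = 479001600 × 2 = 958003200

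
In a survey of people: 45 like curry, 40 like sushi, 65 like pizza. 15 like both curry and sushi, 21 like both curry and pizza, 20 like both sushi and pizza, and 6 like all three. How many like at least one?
|A∪B∪C| = 45+40+65-15-21-20+6 = 100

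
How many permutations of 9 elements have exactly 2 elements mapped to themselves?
Choose the 2 fixed points C(9,2) = 36, derange the rest: !7 = Σ_{j=0}^{7} (-1)^j·7!/j! = 5040 - 5040 + 2520 - 840 + 210 - 42 + 7 - 1 = 1854. Product = 36 × 1854 = 66744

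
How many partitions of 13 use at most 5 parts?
By conjugation, equals partitions of 13 into parts ≤ 5. Let r_j(i) = number of partitions of i into parts ≤ j, for i = 0..13. r_1(i) = 1 for all i; r_j(i) = r_{j-1}(i) + r_j(i-j). Rows j = 2..5: ≤2: 1 1 2 2 3 3 4 4 5 5 6 6 7 7; ≤3: 1 1 2 3 4 5 7 8 10 12 14 16 19 21; ≤4: 1 1 2 3 5 6 9 11 15 18 23 27 34 39; ≤5: 1 1 2 3 5 7 10 13 18 23 30 37 47 57. r_5(13) = 57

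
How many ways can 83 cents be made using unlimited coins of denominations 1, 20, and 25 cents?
Coefficient of x^83 in 1/(1-x^1) · 1/(1-x^20) · 1/(1-x^25). Case on j = number of 25-cent coins (j = 0..3); remainder r = 83 - 25j is made from {1,20} in ⌊r/20⌋+1 ways. r = 83, 58, 33, 8 → 5 + 3 + 2 + 1 = 11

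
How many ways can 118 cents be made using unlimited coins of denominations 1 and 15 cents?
Coefficient of x^118 in 1/(1-x^1) · 1/(1-x^15). Use j coins of 15 for j = 0..⌊118/15⌋ = 7, the rest in 1s: 7 + 1 = 8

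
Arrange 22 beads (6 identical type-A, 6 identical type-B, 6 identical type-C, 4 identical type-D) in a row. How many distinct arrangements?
22! / (6! × 6! × 6! × 4!) = 125475189840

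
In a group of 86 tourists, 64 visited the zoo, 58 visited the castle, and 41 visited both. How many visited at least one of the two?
|A∪B| = |A| + |B| - |A∩B| = 64 + 58 - 41 = 81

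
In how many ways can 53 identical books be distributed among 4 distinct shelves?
C(53+4-1, 4-1) = C(56, 3) = 27720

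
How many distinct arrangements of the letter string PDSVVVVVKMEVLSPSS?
17! / (2! × 1! × 4! × 1! × 6! × 1! × 1! × 1!) = 10291881600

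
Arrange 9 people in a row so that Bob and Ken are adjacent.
Treat as block: (9-1)! × 2! = 40320 × 2 = 80640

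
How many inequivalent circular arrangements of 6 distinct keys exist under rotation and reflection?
(6-1)!/2 = 120/2 = 60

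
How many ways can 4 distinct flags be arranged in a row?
4! = 24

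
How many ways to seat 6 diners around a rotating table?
Circular: fix one position, arrange the rest. (6-1)! = 120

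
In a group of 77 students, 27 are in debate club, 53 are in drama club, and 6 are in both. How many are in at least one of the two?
|A∪B| = |A| + |B| - |A∩B| = 27 + 53 - 6 = 74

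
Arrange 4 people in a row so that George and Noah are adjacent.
Treat as block: (4-1)! × 2! = 6 × 2 = 12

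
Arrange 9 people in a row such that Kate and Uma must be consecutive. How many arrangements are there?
Treat the 2 as one block: (9-2+1)! × 2! = 40320 × 2 = 80640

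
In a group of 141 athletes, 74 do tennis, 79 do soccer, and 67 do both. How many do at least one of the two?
|A∪B| = |A| + |B| - |A∩B| = 74 + 79 - 67 = 86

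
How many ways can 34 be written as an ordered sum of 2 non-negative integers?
C(34+2-1, 2-1) = C(35, 1) = 35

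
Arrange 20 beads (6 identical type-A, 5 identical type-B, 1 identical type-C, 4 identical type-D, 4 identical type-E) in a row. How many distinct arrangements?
20! / (6! × 5! × 1! × 4! × 4!) = 48886437600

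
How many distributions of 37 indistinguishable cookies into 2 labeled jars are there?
C(37+2-1, 2-1) = C(38, 1) = 38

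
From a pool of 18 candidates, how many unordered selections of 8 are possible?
C(18,8) = 18!/(8!×10!) = 43758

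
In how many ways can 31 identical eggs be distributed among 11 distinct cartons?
C(31+11-1, 11-1) = C(41, 10) = 1121099408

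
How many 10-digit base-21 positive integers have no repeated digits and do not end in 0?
Last digit: 20 nonzero choices. First digit: 19 (nonzero, ≠last). Middle 8: P(19,8) = 3047466240. Total = 1158037171200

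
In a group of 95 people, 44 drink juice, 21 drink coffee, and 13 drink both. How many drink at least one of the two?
|A∪B| = |A| + |B| - |A∩B| = 44 + 21 - 13 = 52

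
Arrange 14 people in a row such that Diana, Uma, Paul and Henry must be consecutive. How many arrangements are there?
Treat the 4 as one block: (14-4+1)! × 4! = 39916800 × 24 = 958003200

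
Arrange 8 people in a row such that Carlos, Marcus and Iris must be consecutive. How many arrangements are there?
Treat the 3 as one block: (8-3+1)! × 3! = 720 × 6 = 4320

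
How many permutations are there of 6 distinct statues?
6! = 720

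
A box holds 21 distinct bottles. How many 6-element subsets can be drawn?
C(21,6) = 21!/(6!×15!) = 54264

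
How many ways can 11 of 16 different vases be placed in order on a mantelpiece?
P(16,11) = 16!/(16-11)! = 174356582400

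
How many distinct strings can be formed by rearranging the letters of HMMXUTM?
7! / (1! × 1! × 3! × 1! × 1!) = 840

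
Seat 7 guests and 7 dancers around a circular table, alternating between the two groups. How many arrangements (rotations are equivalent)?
Fix one of the guests: (7-1)! ways for the remaining guests, × 7! ways for the dancers = 720 × 5040 = 3628800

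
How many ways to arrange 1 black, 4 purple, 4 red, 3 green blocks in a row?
12! / (1! × 4! × 4! × 3!) = 138600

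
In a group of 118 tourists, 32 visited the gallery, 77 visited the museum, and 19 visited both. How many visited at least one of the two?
|A∪B| = |A| + |B| - |A∩B| = 32 + 77 - 19 = 90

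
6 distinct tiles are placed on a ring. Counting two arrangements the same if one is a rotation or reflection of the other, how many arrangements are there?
(6-1)!/2 = 120/2 = 60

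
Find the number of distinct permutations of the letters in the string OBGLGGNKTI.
10! / (3! × 1! × 1! × 1! × 1! × 1! × 1! × 1!) = 604800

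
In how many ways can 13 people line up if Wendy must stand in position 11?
Fix one position: (13-1)! = 479001600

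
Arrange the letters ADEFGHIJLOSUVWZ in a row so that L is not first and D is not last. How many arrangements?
By inclusion-exclusion: 15! - 2×(15-1)! + (15-2)! = 1307674368000 - 174356582400 + 6227020800 = 1139544806400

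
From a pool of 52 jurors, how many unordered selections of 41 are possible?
C(52,41) = 52!/(41!×11!) = 60403728840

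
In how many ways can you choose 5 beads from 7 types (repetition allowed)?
C(5+7-1, 7-1) = C(11, 6) = 462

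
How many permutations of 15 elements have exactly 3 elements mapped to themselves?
Choose the 3 fixed points C(15,3) = 455, derange the rest: !12 = Σ_{j=0}^{12} (-1)^j·12!/j! = 479001600 - 479001600 + 239500800 - 79833600 + 19958400 - 3991680 + 665280 - 95040 + 11880 - 1320 + 132 - 12 + 1 = 176214841. Product = 455 × 176214841 = 80177752655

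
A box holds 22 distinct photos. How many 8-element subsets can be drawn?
C(22,8) = 22!/(8!×14!) = 319770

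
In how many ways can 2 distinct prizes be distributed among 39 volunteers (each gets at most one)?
P(39,2) = 39!/(39-2)! = 1482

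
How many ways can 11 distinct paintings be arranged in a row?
11! = 39916800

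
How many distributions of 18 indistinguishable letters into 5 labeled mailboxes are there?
C(18+5-1, 5-1) = C(22, 4) = 7315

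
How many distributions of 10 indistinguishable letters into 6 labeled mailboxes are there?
C(10+6-1, 6-1) = C(15, 5) = 3003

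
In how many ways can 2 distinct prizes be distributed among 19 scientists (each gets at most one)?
P(19,2) = 19!/(19-2)! = 342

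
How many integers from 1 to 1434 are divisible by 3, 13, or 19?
⌊1434/3⌋+⌊1434/13⌋+⌊1434/19⌋ - ⌊1434/39⌋-⌊1434/57⌋-⌊1434/247⌋ + ⌊1434/741⌋ = 478+110+75 - 36-25-5 + 1 = 598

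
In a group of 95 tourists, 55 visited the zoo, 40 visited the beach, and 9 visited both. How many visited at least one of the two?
|A∪B| = |A| + |B| - |A∩B| = 55 + 40 - 9 = 86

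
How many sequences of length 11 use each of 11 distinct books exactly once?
11! = 39916800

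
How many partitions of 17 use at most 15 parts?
By conjugation, equals partitions of 17 into parts ≤ 15. Let r_j(i) = number of partitions of i into parts ≤ j, for i = 0..17. r_1(i) = 1 for all i; r_j(i) = r_{j-1}(i) + r_j(i-j). Rows j = 2..15: ≤2: 1 1 2 2 3 3 4 4 5 5 6 6 7 7 8 8 9 9; ≤3: 1 1 2 3 4 5 7 8 10 12 14 16 19 21 24 27 30 33; ≤4: 1 1 2 3 5 6 9 11 15 18 23 27 34 39 47 54 64 72; ≤5: 1 1 2 3 5 7 10 13 18 23 30 37 47 57 70 84 101 119; ≤6: 1 1 2 3 5 7 11 14 20 26 35 44 58 71 90 110 136 163; ≤7: 1 1 2 3 5 7 11 15 21 28 38 49 65 82 105 131 164 201; ≤8: 1 1 2 3 5 7 11 15 22 29 40 52 70 89 116 146 186 230; ≤9: 1 1 2 3 5 7 11 15 22 30 41 54 73 94 123 157 201 252; ≤10: 1 1 2 3 5 7 11 15 22 30 42 55 75 97 128 164 212 267; ≤11: 1 1 2 3 5 7 11 15 22 30 42 56 76 99 131 169 219 278; ≤12: 1 1 2 3 5 7 11 15 22 30 42 56 77 100 133 172 224 285; ≤13: 1 1 2 3 5 7 11 15 22 30 42 56 77 101 134 174 227 290; ≤14: 1 1 2 3 5 7 11 15 22 30 42 56 77 101 135 175 229 293; ≤15: 1 1 2 3 5 7 11 15 22 30 42 56 77 101 135 176 230 295. r_15(17) = 295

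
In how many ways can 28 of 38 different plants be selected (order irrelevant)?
C(38,28) = 38!/(28!×10!) = 472733756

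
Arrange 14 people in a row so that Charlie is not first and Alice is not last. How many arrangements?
By inclusion-exclusion: 14! - 2×(14-1)! + (14-2)! = 87178291200 - 12454041600 + 479001600 = 75203251200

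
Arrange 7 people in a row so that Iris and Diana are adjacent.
Treat as block: (7-1)! × 2! = 720 × 2 = 1440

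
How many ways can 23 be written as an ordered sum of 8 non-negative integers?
C(23+8-1, 8-1) = C(30, 7) = 2035800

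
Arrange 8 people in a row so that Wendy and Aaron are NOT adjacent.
Total - adjacent = 8! - (8-1)!×2 = 40320 - 10080 = 30240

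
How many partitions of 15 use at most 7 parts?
By conjugation, equals partitions of 15 into parts ≤ 7. Let r_j(i) = number of partitions of i into parts ≤ j, for i = 0..15. r_1(i) = 1 for all i; r_j(i) = r_{j-1}(i) + r_j(i-j). Rows j = 2..7: ≤2: 1 1 2 2 3 3 4 4 5 5 6 6 7 7 8 8; ≤3: 1 1 2 3 4 5 7 8 10 12 14 16 19 21 24 27; ≤4: 1 1 2 3 5 6 9 11 15 18 23 27 34 39 47 54; ≤5: 1 1 2 3 5 7 10 13 18 23 30 37 47 57 70 84; ≤6: 1 1 2 3 5 7 11 14 20 26 35 44 58 71 90 110; ≤7: 1 1 2 3 5 7 11 15 21 28 38 49 65 82 105 131. r_7(15) = 131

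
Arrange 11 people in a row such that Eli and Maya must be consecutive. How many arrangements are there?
Treat the 2 as one block: (11-2+1)! × 2! = 3628800 × 2 = 7257600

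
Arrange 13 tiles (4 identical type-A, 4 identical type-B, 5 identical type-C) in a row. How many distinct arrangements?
13! / (4! × 4! × 5!) = 90090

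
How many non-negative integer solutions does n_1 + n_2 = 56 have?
C(56+2-1, 2-1) = C(57, 1) = 57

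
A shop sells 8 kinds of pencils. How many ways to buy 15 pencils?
C(15+8-1, 8-1) = C(22, 7) = 170544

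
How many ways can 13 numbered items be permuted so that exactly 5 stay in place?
Choose the 5 fixed points C(13,5) = 1287, derange the rest: !8 = Σ_{j=0}^{8} (-1)^j·8!/j! = 40320 - 40320 + 20160 - 6720 + 1680 - 336 + 56 - 8 + 1 = 14833. Product = 1287 × 14833 = 19090071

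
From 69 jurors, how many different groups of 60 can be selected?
C(69,60) = 69!/(60!×9!) = 56672074888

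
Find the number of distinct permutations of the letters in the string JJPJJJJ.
7! / (6! × 1!) = 7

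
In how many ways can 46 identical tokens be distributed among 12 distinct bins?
C(46+12-1, 12-1) = C(57, 11) = 184509266760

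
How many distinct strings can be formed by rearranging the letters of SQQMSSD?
7! / (1! × 1! × 3! × 2!) = 420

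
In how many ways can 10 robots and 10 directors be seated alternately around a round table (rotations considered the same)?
Fix one of the robots: (10-1)! ways for the remaining robots, × 10! ways for the directors = 362880 × 3628800 = 1316818944000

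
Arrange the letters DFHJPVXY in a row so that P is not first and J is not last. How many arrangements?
By inclusion-exclusion: 8! - 2×(8-1)! + (8-2)! = 40320 - 10080 + 720 = 30960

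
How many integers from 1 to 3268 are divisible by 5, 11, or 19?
⌊3268/5⌋+⌊3268/11⌋+⌊3268/19⌋ - ⌊3268/55⌋-⌊3268/95⌋-⌊3268/209⌋ + ⌊3268/1045⌋ = 653+297+172 - 59-34-15 + 3 = 1017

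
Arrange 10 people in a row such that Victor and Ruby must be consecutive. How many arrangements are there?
Treat the 2 as one block: (10-2+1)! × 2! = 362880 × 2 = 725760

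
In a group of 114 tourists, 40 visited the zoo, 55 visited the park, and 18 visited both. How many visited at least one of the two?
|A∪B| = |A| + |B| - |A∩B| = 40 + 55 - 18 = 77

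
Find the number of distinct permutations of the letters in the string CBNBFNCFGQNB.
12! / (3! × 1! × 3! × 1! × 2! × 2!) = 3326400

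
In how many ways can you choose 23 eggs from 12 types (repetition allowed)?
C(23+12-1, 12-1) = C(34, 11) = 286097760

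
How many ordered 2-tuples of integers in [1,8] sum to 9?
Coefficient of x^9 in (x + x² + ... + x^8)^2. By inclusion-exclusion on dice exceeding 8: Σ_j (-1)^j C(2,j)·C(9-1-8j, 1) = C(2,0)·C(8,1) = 1·8 = 8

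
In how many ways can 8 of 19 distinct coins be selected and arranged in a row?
P(19,8) = 19!/(19-8)! = 3047466240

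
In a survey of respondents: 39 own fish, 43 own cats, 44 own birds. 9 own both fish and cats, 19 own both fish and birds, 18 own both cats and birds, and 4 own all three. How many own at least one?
|A∪B∪C| = 39+43+44-9-19-18+4 = 84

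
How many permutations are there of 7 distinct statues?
7! = 5040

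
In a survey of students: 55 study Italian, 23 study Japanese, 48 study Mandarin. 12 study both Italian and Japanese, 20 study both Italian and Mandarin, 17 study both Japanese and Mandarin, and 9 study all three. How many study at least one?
|A∪B∪C| = 55+23+48-12-20-17+9 = 86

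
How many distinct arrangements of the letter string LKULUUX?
7! / (2! × 3! × 1! × 1!) = 420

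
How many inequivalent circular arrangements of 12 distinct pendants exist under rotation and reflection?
(12-1)!/2 = 39916800/2 = 19958400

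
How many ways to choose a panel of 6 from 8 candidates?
C(8,6) = 8!/(6!×2!) = 28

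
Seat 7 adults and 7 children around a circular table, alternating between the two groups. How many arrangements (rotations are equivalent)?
Fix one of the adults: (7-1)! ways for the remaining adults, × 7! ways for the children = 720 × 5040 = 3628800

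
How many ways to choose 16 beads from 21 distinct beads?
C(21,16) = 21!/(16!×5!) = 20349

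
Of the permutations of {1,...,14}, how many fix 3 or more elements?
Exactly j fixed points: C(14,j)·!(14-j); sum over j ≥ 3 (derangement numbers via !m = (m-1)·(!(m-1) + !(m-2)): !0..!11 = 1, 0, 1, 2, 9, 44, 265, 1854, 14833, 133496, 1334961, 14684570). Σ_{j=3}^{14} C(14,j)·!(14-j) = C(14,3)·!11 + C(14,4)·!10 + C(14,5)·!9 + C(14,6)·!8 + C(14,7)·!7 + C(14,8)·!6 + C(14,9)·!5 + C(14,10)·!4 + C(14,11)·!3 + C(14,12)·!2 + C(14,13)·!1 + C(14,14)·!0 = 364·14684570 + 1001·1334961 + 2002·133496 + 3003·14833 + 3432·1854 + 3003·265 + 2002·44 + 1001·9 + 364·2 + 91·1 + 14·0 + 1·1 = 7000538572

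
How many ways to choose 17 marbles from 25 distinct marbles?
C(25,17) = 25!/(17!×8!) = 1081575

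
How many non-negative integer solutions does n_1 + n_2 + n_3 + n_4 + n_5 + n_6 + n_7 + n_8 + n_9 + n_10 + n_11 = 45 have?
C(45+11-1, 11-1) = C(55, 10) = 29248649430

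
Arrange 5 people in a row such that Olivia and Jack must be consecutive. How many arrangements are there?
Treat the 2 as one block: (5-2+1)! × 2! = 24 × 2 = 48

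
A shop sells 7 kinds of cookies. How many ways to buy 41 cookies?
C(41+7-1, 7-1) = C(47, 6) = 10737573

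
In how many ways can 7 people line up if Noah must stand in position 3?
Fix one position: (7-1)! = 720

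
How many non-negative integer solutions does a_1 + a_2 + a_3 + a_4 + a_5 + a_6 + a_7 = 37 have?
C(37+7-1, 7-1) = C(43, 6) = 6096454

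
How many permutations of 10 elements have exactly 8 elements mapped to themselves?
Choose the 8 fixed points C(10,8) = 45, derange the rest: !2 = Σ_{j=0}^{2} (-1)^j·2!/j! = 2 - 2 + 1 = 1. Product = 45 × 1 = 45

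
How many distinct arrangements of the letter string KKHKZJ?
6! / (3! × 1! × 1! × 1!) = 120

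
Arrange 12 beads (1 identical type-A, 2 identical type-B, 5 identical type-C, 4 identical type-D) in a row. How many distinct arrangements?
12! / (1! × 2! × 5! × 4!) = 83160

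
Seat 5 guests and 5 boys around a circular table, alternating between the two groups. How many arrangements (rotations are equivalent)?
Fix one of the guests: (5-1)! ways for the remaining guests, × 5! ways for the boys = 24 × 120 = 2880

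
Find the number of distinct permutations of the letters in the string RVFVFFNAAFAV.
12! / (1! × 1! × 3! × 3! × 4!) = 554400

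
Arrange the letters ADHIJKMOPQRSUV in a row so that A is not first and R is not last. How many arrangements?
By inclusion-exclusion: 14! - 2×(14-1)! + (14-2)! = 87178291200 - 12454041600 + 479001600 = 75203251200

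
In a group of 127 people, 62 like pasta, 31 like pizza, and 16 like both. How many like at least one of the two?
|A∪B| = |A| + |B| - |A∩B| = 62 + 31 - 16 = 77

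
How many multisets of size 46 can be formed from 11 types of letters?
C(46+11-1, 11-1) = C(56, 10) = 35607051480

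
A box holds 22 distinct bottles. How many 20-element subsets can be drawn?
C(22,20) = 22!/(20!×2!) = 231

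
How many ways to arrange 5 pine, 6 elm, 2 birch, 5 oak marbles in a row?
18! / (5! × 6! × 2! × 5!) = 308756448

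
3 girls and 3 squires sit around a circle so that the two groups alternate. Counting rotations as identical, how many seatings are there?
Fix one of the girls: (3-1)! ways for the remaining girls, × 3! ways for the squires = 2 × 6 = 12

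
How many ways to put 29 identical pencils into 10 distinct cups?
C(29+10-1, 10-1) = C(38, 9) = 163011640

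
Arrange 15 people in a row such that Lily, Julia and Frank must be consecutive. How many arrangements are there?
Treat the 3 as one block: (15-3+1)! × 3! = 6227020800 × 6 = 37362124800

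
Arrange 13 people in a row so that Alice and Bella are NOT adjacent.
Total - adjacent = 13! - (13-1)!×2 = 6227020800 - 958003200 = 5269017600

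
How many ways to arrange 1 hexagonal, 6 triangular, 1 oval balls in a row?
8! / (1! × 6! × 1!) = 56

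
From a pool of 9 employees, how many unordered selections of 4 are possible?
C(9,4) = 9!/(4!×5!) = 126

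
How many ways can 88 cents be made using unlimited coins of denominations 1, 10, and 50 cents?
Coefficient of x^88 in 1/(1-x^1) · 1/(1-x^10) · 1/(1-x^50). Case on j = number of 50-cent coins (j = 0..1); remainder r = 88 - 50j is made from {1,10} in ⌊r/10⌋+1 ways. r = 88, 38 → 9 + 4 = 13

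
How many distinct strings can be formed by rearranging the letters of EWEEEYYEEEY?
11! / (7! × 1! × 3!) = 1320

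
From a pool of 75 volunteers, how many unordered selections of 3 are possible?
C(75,3) = 75!/(3!×72!) = 67525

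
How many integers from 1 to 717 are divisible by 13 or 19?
⌊717/13⌋ + ⌊717/19⌋ - ⌊717/247⌋ = 55 + 37 - 2 = 90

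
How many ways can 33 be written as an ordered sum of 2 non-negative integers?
C(33+2-1, 2-1) = C(34, 1) = 34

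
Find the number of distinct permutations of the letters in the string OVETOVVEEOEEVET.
15! / (6! × 3! × 2! × 4!) = 6306300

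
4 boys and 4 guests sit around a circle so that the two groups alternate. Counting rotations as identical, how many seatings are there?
Fix one of the boys: (4-1)! ways for the remaining boys, × 4! ways for the guests = 6 × 24 = 144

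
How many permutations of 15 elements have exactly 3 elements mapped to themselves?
Choose the 3 fixed points C(15,3) = 455, derange the rest: !12 = Σ_{j=0}^{12} (-1)^j·12!/j! = 479001600 - 479001600 + 239500800 - 79833600 + 19958400 - 3991680 + 665280 - 95040 + 11880 - 1320 + 132 - 12 + 1 = 176214841. Product = 455 × 176214841 = 80177752655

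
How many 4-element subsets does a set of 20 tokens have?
C(20,4) = 20!/(4!×16!) = 4845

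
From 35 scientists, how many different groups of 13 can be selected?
C(35,13) = 35!/(13!×22!) = 1476337800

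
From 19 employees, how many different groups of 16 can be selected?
C(19,16) = 19!/(16!×3!) = 969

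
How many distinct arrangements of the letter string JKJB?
4! / (1! × 1! × 2!) = 12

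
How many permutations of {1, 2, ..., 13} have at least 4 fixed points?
Exactly j fixed points: C(13,j)·!(13-j); sum over j ≥ 4 (derangement numbers via !m = (m-1)·(!(m-1) + !(m-2)): !0..!9 = 1, 0, 1, 2, 9, 44, 265, 1854, 14833, 133496). Σ_{j=4}^{13} C(13,j)·!(13-j) = C(13,4)·!9 + C(13,5)·!8 + C(13,6)·!7 + C(13,7)·!6 + C(13,8)·!5 + C(13,9)·!4 + C(13,10)·!3 + C(13,11)·!2 + C(13,12)·!1 + C(13,13)·!0 = 715·133496 + 1287·14833 + 1716·1854 + 1716·265 + 1287·44 + 715·9 + 286·2 + 78·1 + 13·0 + 1·1 = 118239629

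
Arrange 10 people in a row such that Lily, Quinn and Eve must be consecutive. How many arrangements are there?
Treat the 3 as one block: (10-3+1)! × 3! = 40320 × 6 = 241920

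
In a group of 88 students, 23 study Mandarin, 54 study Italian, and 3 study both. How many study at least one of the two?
|A∪B| = |A| + |B| - |A∩B| = 23 + 54 - 3 = 74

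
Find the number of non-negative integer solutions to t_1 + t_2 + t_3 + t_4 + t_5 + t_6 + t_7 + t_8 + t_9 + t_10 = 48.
C(48+10-1, 10-1) = C(57, 9) = 8996462475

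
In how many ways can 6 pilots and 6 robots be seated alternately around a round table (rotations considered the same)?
Fix one of the pilots: (6-1)! ways for the remaining pilots, × 6! ways for the robots = 120 × 720 = 86400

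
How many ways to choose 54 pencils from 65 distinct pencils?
C(65,54) = 65!/(54!×11!) = 895068996640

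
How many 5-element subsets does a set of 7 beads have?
C(7,5) = 7!/(5!×2!) = 21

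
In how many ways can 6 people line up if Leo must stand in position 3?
Fix one position: (6-1)! = 120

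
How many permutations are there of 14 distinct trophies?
14! = 87178291200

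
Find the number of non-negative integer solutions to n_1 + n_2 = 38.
C(38+2-1, 2-1) = C(39, 1) = 39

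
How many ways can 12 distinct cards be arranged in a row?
12! = 479001600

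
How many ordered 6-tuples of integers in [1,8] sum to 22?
Coefficient of x^22 in (x + x² + ... + x^8)^6. By inclusion-exclusion on dice exceeding 8: Σ_j (-1)^j C(6,j)·C(22-1-8j, 5) = C(6,0)·C(21,5) - C(6,1)·C(13,5) + C(6,2)·C(5,5) = 1·20349 - 6·1287 + 15·1 = 12642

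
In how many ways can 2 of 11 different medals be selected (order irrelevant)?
C(11,2) = 11!/(2!×9!) = 55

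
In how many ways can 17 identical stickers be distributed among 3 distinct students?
C(17+3-1, 3-1) = C(19, 2) = 171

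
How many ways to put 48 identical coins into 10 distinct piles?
C(48+10-1, 10-1) = C(57, 9) = 8996462475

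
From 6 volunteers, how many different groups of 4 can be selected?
C(6,4) = 6!/(4!×2!) = 15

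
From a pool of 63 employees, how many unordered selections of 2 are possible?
C(63,2) = 63!/(2!×61!) = 1953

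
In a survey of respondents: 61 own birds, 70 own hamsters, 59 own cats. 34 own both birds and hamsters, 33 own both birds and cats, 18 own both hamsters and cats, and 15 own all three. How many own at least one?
|A∪B∪C| = 61+70+59-34-33-18+15 = 120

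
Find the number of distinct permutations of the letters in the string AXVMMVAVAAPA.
12! / (1! × 1! × 5! × 3! × 2!) = 332640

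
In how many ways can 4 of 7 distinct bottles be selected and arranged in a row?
P(7,4) = 7!/(7-4)! = 840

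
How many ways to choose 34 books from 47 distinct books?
C(47,34) = 47!/(34!×13!) = 140676848445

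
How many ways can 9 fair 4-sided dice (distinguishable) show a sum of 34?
Coefficient of x^34 in (x + x² + ... + x^4)^9. By inclusion-exclusion on dice exceeding 4: Σ_j (-1)^j C(9,j)·C(34-1-4j, 8) = C(9,0)·C(33,8) - C(9,1)·C(29,8) + C(9,2)·C(25,8) - C(9,3)·C(21,8) + C(9,4)·C(17,8) - C(9,5)·C(13,8) + C(9,6)·C(9,8) = 1·13884156 - 9·4292145 + 36·1081575 - 84·203490 + 126·24310 - 126·1287 + 84·9 = 45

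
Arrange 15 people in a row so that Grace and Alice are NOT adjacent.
Total - adjacent = 15! - (15-1)!×2 = 1307674368000 - 174356582400 = 1133317785600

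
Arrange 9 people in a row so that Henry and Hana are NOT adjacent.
Total - adjacent = 9! - (9-1)!×2 = 362880 - 80640 = 282240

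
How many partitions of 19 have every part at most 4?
Let r_j(i) = number of partitions of i into parts ≤ j, for i = 0..19. r_1(i) = 1 for all i; r_j(i) = r_{j-1}(i) + r_j(i-j). Rows j = 2..4: ≤2: 1 1 2 2 3 3 4 4 5 5 6 6 7 7 8 8 9 9 10 10; ≤3: 1 1 2 3 4 5 7 8 10 12 14 16 19 21 24 27 30 33 37 40; ≤4: 1 1 2 3 5 6 9 11 15 18 23 27 34 39 47 54 64 72 84 94. r_4(19) = 94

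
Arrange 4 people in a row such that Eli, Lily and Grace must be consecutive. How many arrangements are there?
Treat the 3 as one block: (4-3+1)! × 3! = 2 × 6 = 12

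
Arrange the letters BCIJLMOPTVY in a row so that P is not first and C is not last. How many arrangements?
By inclusion-exclusion: 11! - 2×(11-1)! + (11-2)! = 39916800 - 7257600 + 362880 = 33022080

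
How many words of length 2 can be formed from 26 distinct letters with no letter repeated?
P(26,2) = 26!/(26-2)! = 650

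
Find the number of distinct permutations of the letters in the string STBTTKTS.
8! / (1! × 2! × 1! × 4!) = 840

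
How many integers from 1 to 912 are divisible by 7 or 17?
⌊912/7⌋ + ⌊912/17⌋ - ⌊912/119⌋ = 130 + 53 - 7 = 176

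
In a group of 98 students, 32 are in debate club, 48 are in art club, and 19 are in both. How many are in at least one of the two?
|A∪B| = |A| + |B| - |A∩B| = 32 + 48 - 19 = 61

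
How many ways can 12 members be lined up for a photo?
12! = 479001600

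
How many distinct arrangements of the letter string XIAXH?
5! / (1! × 1! × 1! × 2!) = 60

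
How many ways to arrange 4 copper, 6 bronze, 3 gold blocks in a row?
13! / (4! × 6! × 3!) = 60060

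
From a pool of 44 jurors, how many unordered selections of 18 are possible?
C(44,18) = 44!/(18!×26!) = 1029530696964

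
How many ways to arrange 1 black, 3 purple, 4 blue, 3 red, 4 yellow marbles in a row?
15! / (1! × 3! × 4! × 3! × 4!) = 63063000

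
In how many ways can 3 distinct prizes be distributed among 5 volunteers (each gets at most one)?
P(5,3) = 5!/(5-3)! = 60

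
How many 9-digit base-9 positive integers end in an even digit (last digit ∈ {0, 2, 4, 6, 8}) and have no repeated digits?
Last∈{0,2,4,6,8}. Last=0: 40320. Last nonzero: 4×7×P(7,7) = 141120. Total = 181440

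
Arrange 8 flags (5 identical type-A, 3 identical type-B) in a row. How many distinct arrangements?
8! / (5! × 3!) = 56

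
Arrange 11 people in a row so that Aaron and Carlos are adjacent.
Treat as block: (11-1)! × 2! = 3628800 × 2 = 7257600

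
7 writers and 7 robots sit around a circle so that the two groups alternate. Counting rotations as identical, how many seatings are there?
Fix one of the writers: (7-1)! ways for the remaining writers, × 7! ways for the robots = 720 × 5040 = 3628800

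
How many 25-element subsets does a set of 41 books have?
C(41,25) = 41!/(25!×16!) = 103077446706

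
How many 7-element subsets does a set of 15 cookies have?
C(15,7) = 15!/(7!×8!) = 6435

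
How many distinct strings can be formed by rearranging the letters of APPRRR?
6! / (1! × 2! × 3!) = 60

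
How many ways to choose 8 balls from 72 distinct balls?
C(72,8) = 72!/(8!×64!) = 11969016345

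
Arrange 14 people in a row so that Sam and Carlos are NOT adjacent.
Total - adjacent = 14! - (14-1)!×2 = 87178291200 - 12454041600 = 74724249600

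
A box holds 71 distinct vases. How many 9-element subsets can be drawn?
C(71,9) = 71!/(9!×62!) = 74473879480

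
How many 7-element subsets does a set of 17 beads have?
C(17,7) = 17!/(7!×10!) = 19448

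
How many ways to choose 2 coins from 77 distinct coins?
C(77,2) = 77!/(2!×75!) = 2926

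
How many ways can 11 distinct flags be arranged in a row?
11! = 39916800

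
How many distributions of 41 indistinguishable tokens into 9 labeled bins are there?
C(41+9-1, 9-1) = C(49, 8) = 450978066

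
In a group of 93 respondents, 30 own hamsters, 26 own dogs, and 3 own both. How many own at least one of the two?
|A∪B| = |A| + |B| - |A∩B| = 30 + 26 - 3 = 53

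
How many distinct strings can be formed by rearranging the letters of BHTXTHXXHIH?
11! / (1! × 2! × 4! × 1! × 3!) = 138600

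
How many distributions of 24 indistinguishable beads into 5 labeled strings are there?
C(24+5-1, 5-1) = C(28, 4) = 20475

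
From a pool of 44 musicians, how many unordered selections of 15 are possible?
C(44,15) = 44!/(15!×29!) = 229911617056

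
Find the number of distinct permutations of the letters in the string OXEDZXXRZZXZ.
12! / (1! × 1! × 4! × 1! × 4! × 1!) = 831600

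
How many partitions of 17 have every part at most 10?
Let r_j(i) = number of partitions of i into parts ≤ j, for i = 0..17. r_1(i) = 1 for all i; r_j(i) = r_{j-1}(i) + r_j(i-j). Rows j = 2..10: ≤2: 1 1 2 2 3 3 4 4 5 5 6 6 7 7 8 8 9 9; ≤3: 1 1 2 3 4 5 7 8 10 12 14 16 19 21 24 27 30 33; ≤4: 1 1 2 3 5 6 9 11 15 18 23 27 34 39 47 54 64 72; ≤5: 1 1 2 3 5 7 10 13 18 23 30 37 47 57 70 84 101 119; ≤6: 1 1 2 3 5 7 11 14 20 26 35 44 58 71 90 110 136 163; ≤7: 1 1 2 3 5 7 11 15 21 28 38 49 65 82 105 131 164 201; ≤8: 1 1 2 3 5 7 11 15 22 29 40 52 70 89 116 146 186 230; ≤9: 1 1 2 3 5 7 11 15 22 30 41 54 73 94 123 157 201 252; ≤10: 1 1 2 3 5 7 11 15 22 30 42 55 75 97 128 164 212 267. r_10(17) = 267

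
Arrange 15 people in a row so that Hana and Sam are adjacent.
Treat as block: (15-1)! × 2! = 87178291200 × 2 = 174356582400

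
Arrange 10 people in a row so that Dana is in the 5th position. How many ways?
Fix one position: (10-1)! = 362880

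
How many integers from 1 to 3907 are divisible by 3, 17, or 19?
⌊3907/3⌋+⌊3907/17⌋+⌊3907/19⌋ - ⌊3907/51⌋-⌊3907/57⌋-⌊3907/323⌋ + ⌊3907/969⌋ = 1302+229+205 - 76-68-12 + 4 = 1584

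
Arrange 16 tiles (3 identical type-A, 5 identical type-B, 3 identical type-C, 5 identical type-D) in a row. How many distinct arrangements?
16! / (3! × 5! × 3! × 5!) = 40360320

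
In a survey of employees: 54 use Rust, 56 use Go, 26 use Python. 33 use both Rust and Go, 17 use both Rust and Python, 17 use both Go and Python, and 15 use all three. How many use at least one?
|A∪B∪C| = 54+56+26-33-17-17+15 = 84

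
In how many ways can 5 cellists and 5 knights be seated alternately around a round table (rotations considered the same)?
Fix one of the cellists: (5-1)! ways for the remaining cellists, × 5! ways for the knights = 24 × 120 = 2880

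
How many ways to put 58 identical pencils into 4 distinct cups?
C(58+4-1, 4-1) = C(61, 3) = 35990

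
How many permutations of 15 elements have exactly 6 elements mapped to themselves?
Choose the 6 fixed points C(15,6) = 5005, derange the rest: !9 = Σ_{j=0}^{9} (-1)^j·9!/j! = 362880 - 362880 + 181440 - 60480 + 15120 - 3024 + 504 - 72 + 9 - 1 = 133496. Product = 5005 × 133496 = 668147480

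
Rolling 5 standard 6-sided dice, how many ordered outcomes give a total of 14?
Coefficient of x^14 in (x + x² + ... + x^6)^5. By inclusion-exclusion on dice exceeding 6: Σ_j (-1)^j C(5,j)·C(14-1-6j, 4) = C(5,0)·C(13,4) - C(5,1)·C(7,4) = 1·715 - 5·35 = 540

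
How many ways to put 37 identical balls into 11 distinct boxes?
C(37+11-1, 11-1) = C(47, 10) = 5178066751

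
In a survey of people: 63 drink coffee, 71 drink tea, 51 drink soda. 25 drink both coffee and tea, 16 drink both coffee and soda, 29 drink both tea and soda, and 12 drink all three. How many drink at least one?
|A∪B∪C| = 63+71+51-25-16-29+12 = 127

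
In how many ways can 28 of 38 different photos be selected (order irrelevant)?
C(38,28) = 38!/(28!×10!) = 472733756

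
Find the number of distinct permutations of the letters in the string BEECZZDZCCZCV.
13! / (4! × 1! × 1! × 4! × 1! × 2!) = 5405400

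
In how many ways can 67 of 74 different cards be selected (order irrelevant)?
C(74,67) = 74!/(67!×7!) = 1799579064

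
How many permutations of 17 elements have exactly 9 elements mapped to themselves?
Choose the 9 fixed points C(17,9) = 24310, derange the rest: !8 = Σ_{j=0}^{8} (-1)^j·8!/j! = 40320 - 40320 + 20160 - 6720 + 1680 - 336 + 56 - 8 + 1 = 14833. Product = 24310 × 14833 = 360590230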